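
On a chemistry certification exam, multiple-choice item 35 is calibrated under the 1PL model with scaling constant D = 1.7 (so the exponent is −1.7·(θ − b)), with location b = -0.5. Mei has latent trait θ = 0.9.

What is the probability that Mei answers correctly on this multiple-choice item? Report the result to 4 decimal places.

0.9153

P(θ) = 1 / (1 + exp(−D·(θ − b)))
Exponent: 1.7 × (0.9 − (-0.5)) = 2.3800
1/(1 + e^{-2.3800}) = 0.9153
P = 0.9153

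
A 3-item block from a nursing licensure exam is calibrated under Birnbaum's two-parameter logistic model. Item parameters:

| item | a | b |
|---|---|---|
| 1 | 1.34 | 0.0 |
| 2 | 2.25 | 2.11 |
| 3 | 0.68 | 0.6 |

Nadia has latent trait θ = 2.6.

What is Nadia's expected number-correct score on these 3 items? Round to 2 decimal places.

2.52

P(θ) = 1 / (1 + exp(−a(θ − b)))
P_1 = 1/(1+e^{-3.4840}) = 0.9702
P_2 = 1/(1+e^{-1.1025}) = 0.7507
P_3 = 1/(1+e^{-1.3600}) = 0.7958
E[score] = 0.9702 + 0.7507 + 0.7958 = 2.5167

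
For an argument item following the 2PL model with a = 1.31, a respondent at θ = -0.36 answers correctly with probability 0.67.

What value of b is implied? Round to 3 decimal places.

P(θ) = 1 / (1 + exp(−a(θ − b)))
logit(0.67) = ln(0.67/0.33) = 0.7082
b = θ − logit/(a) = -0.36 − 0.7082/1.3100 = -0.9006

-0.901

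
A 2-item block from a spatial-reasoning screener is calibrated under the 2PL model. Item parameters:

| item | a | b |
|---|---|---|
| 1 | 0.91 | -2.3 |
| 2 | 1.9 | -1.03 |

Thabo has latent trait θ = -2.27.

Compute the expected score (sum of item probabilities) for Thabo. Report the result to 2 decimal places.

0.59

P(θ) = 1 / (1 + exp(−a(θ − b)))
P_1 = 1/(1+e^{-0.0273}) = 0.5068
P_2 = 1/(1+e^{2.3560}) = 0.0866
E[score] = 0.5068 + 0.0866 = 0.5934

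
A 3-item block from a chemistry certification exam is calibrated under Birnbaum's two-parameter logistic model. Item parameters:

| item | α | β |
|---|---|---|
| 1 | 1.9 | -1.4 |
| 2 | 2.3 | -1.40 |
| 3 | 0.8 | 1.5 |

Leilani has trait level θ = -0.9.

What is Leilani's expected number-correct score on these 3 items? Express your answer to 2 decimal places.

1.61

P(θ) = 1 / (1 + exp(−α(θ − β)))
P_1 = 1/(1+e^{-0.9500}) = 0.7211
P_2 = 1/(1+e^{-1.1500}) = 0.7595
P_3 = 1/(1+e^{1.9200}) = 0.1279
E[score] = 0.7211 + 0.7595 + 0.1279 = 1.6085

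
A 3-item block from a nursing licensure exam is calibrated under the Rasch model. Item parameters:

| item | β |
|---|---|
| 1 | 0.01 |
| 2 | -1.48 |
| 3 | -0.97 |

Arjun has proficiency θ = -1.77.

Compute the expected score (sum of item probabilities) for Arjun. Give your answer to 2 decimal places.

P(θ) = 1 / (1 + exp(−(θ − β)))
P_1 = 1/(1+e^{1.7800}) = 0.1443
P_2 = 1/(1+e^{0.2900}) = 0.4280
P_3 = 1/(1+e^{0.8000}) = 0.3100
E[score] = 0.1443 + 0.4280 + 0.3100 = 0.8823

0.88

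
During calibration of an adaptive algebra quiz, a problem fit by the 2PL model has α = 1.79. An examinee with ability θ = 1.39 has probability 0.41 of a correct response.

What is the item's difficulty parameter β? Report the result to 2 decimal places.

P(θ) = 1 / (1 + exp(−α(θ − β)))
logit(0.41) = ln(0.41/0.59) = -0.3640
β = θ − logit/(α) = 1.39 − (-0.3640)/1.7900 = 1.5933

1.59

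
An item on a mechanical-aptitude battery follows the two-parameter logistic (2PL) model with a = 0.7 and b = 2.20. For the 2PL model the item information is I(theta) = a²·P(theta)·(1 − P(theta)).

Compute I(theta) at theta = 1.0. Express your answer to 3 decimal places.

0.103

P = 1/(1+e^{0.8400}) = 0.3015
P(1−P) = 0.3015 × 0.6985 = 0.2106
I = a² × P(1−P) = 0.7² × 0.2106 = 0.10320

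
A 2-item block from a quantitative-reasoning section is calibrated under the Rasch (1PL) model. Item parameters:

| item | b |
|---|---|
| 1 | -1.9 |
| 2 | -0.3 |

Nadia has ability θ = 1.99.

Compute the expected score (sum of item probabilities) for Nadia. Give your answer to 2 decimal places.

1.89

P(θ) = 1 / (1 + exp(−(θ − b)))
P_1 = 1/(1+e^{-3.8900}) = 0.9800
P_2 = 1/(1+e^{-2.2900}) = 0.9080
E[score] = 0.9800 + 0.9080 = 1.8880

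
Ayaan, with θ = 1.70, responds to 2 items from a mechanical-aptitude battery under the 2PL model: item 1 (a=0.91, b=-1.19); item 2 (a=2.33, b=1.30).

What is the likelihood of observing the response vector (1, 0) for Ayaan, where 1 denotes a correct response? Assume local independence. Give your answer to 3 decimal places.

P(θ) = 1 / (1 + exp(−a(θ − b)))
P_1 = 1/(1+e^{-2.6299}) = 0.9328
P_2 = 1/(1+e^{-0.9320}) = 0.7175
L = P_1 × (1−P_2) = 0.9328 × 0.2825 = 0.26352

0.264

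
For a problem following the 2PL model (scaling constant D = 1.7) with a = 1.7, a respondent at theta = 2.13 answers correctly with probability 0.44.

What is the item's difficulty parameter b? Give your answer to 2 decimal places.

2.21

P(theta) = 1 / (1 + exp(−D·a(theta − b)))
logit(0.44) = ln(0.44/0.56) = -0.2412
b = theta − logit/(1.7·a) = 2.13 − (-0.2412)/2.8900 = 2.2134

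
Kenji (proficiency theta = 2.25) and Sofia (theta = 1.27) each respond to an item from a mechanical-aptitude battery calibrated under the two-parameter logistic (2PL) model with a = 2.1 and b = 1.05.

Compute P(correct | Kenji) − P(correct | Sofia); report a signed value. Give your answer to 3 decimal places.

P(theta) = 1 / (1 + exp(−a(theta − b)))
P(Kenji) = 0.9255  [exponent 2.5200]
P(Sofia) = 0.6135  [exponent 0.4620]
Difference = 0.9255 − 0.6135 = 0.3120

0.312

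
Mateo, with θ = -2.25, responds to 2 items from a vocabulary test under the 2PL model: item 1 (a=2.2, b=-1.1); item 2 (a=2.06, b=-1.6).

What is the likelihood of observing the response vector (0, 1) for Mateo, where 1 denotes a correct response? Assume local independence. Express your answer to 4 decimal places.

P(θ) = 1 / (1 + exp(−a(θ − b)))
P_1 = 1/(1+e^{2.5300}) = 0.0738
P_2 = 1/(1+e^{1.3390}) = 0.2077
L = (1−P_1) × P_2 = 0.9262 × 0.2077 = 0.19235

0.1924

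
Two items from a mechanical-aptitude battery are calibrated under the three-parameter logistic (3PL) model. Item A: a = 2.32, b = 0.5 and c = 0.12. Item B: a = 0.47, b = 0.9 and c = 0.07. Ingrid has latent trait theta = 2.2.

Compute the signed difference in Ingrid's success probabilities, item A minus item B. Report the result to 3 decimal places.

P(theta) = c + (1 − c) · 1 / (1 + exp(−a(theta − b)))
P_A = 0.9833
P_B = 0.6728
P_A − P_B = 0.3105

0.310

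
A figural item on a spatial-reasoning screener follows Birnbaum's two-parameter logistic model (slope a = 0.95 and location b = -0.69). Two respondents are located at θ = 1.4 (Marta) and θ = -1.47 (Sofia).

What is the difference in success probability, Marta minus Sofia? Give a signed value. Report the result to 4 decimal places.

0.5565

P(θ) = 1 / (1 + exp(−a(θ − b)))
P(Marta) = 0.8793  [exponent 1.9855]
P(Sofia) = 0.3228  [exponent -0.7410]
Difference = 0.8793 − 0.3228 = 0.5565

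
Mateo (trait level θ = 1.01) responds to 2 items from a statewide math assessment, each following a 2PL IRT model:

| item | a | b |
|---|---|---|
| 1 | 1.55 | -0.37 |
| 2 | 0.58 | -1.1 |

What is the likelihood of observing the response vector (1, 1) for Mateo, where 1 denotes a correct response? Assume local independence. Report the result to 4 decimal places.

0.6913

P(θ) = 1 / (1 + exp(−a(θ − b)))
P_1 = 1/(1+e^{-2.1390}) = 0.8946
P_2 = 1/(1+e^{-1.2238}) = 0.7727
L = P_1 × P_2 = 0.8946 × 0.7727 = 0.69131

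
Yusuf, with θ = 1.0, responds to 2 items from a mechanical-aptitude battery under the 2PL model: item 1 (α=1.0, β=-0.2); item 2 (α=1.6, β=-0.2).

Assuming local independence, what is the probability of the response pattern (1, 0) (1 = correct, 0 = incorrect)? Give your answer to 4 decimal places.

P(θ) = 1 / (1 + exp(−α(θ − β)))
P_1 = 1/(1+e^{-1.2000}) = 0.7685
P_2 = 1/(1+e^{-1.9200}) = 0.8721
L = P_1 × (1−P_2) = 0.7685 × 0.1279 = 0.09826

0.0983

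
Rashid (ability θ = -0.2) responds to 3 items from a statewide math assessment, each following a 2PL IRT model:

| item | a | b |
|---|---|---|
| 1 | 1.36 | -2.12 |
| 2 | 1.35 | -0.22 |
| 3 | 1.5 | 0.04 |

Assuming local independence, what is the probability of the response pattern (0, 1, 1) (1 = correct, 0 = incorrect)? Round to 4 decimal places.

0.0142

P(θ) = 1 / (1 + exp(−a(θ − b)))
P_1 = 1/(1+e^{-2.6112}) = 0.9316
P_2 = 1/(1+e^{-0.0270}) = 0.5067
P_3 = 1/(1+e^{0.3600}) = 0.4110
L = (1−P_1) × P_2 × P_3 = 0.0684 × 0.5067 × 0.4110 = 0.01425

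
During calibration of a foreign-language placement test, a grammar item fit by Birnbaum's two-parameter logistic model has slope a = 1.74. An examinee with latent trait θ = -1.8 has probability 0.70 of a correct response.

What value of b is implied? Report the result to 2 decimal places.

-2.29

P(θ) = 1 / (1 + exp(−a(θ − b)))
logit(0.70) = ln(0.70/0.30) = 0.8473
b = θ − logit/(a) = -1.8 − 0.8473/1.7400 = -2.2870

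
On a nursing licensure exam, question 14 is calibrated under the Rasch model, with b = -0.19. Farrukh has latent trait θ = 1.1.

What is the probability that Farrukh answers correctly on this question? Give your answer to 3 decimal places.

P(θ) = 1 / (1 + exp(−(θ − b)))
Exponent: (1.1 − (-0.19)) = 1.2900
1/(1 + e^{-1.2900}) = 0.7841
P = 0.7841

0.784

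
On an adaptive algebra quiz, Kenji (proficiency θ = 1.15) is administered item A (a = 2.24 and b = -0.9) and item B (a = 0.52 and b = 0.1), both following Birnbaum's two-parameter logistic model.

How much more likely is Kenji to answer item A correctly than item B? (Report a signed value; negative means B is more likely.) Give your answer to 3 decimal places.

P(θ) = 1 / (1 + exp(−a(θ − b)))
P_A = 0.9900
P_B = 0.6332
P_A − P_B = 0.3568

0.357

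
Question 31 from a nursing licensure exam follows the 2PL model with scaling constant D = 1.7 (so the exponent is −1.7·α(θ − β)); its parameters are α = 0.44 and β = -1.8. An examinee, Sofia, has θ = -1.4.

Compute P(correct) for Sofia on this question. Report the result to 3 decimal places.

0.574

P(θ) = 1 / (1 + exp(−D·α(θ − β)))
Exponent: 1.7 × 0.44 × (-1.4 − (-1.8)) = 0.2992
1/(1 + e^{-0.2992}) = 0.5742
P = 0.5742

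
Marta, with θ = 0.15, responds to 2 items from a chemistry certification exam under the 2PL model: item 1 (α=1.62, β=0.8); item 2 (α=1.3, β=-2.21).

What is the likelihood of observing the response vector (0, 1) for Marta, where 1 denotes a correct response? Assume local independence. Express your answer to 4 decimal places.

P(θ) = 1 / (1 + exp(−α(θ − β)))
P_1 = 1/(1+e^{1.0530}) = 0.2586
P_2 = 1/(1+e^{-3.0680}) = 0.9556
L = (1−P_1) × P_2 = 0.7414 × 0.9556 = 0.70840

0.7084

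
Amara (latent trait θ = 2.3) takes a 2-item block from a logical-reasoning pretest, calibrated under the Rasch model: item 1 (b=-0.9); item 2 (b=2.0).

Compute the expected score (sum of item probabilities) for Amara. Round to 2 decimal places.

1.54

P(θ) = 1 / (1 + exp(−(θ − b)))
P_1 = 1/(1+e^{-3.2000}) = 0.9608
P_2 = 1/(1+e^{-0.3000}) = 0.5744
E[score] = 0.9608 + 0.5744 = 1.5353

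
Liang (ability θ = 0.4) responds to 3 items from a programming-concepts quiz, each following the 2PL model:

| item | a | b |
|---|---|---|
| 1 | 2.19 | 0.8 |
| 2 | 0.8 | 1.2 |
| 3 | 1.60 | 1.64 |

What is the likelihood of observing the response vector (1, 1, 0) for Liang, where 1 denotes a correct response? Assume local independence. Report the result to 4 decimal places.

0.0892

P(θ) = 1 / (1 + exp(−a(θ − b)))
P_1 = 1/(1+e^{0.8760}) = 0.2940
P_2 = 1/(1+e^{0.6400}) = 0.3452
P_3 = 1/(1+e^{1.9840}) = 0.1209
L = P_1 × P_2 × (1−P_3) = 0.2940 × 0.3452 × 0.8791 = 0.08923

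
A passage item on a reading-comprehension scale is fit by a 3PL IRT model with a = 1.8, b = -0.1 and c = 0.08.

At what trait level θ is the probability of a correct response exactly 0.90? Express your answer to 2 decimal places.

1.07

P(θ) = c + (1 − c) · 1 / (1 + exp(−a(θ − b)))
Remove guessing floor: (0.90 − 0.08)/(1 − 0.08) = 0.8913
logit = ln(0.8913/0.1087) = 2.1041
θ = b + logit/(a) = -0.1 + 2.1041/1.8000 = 1.0690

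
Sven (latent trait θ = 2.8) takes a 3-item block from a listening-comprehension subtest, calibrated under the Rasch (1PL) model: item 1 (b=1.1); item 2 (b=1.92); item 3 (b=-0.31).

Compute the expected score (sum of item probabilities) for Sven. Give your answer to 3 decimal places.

P(θ) = 1 / (1 + exp(−(θ − b)))
P_1 = 1/(1+e^{-1.7000}) = 0.8455
P_2 = 1/(1+e^{-0.8800}) = 0.7068
P_3 = 1/(1+e^{-3.1100}) = 0.9573
E[score] = 0.8455 + 0.7068 + 0.9573 = 2.5097

2.510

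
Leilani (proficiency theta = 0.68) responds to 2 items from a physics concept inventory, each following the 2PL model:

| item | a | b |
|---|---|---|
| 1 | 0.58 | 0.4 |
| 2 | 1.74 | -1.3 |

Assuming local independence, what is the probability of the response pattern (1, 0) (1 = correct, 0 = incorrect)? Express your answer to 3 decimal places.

0.017

P(theta) = 1 / (1 + exp(−a(theta − b)))
P_1 = 1/(1+e^{-0.1624}) = 0.5405
P_2 = 1/(1+e^{-3.4452}) = 0.9691
L = P_1 × (1−P_2) = 0.5405 × 0.0309 = 0.01671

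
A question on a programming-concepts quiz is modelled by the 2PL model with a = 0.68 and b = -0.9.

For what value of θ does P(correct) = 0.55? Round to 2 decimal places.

P(θ) = 1 / (1 + exp(−a(θ − b)))
logit = ln(0.5500/0.4500) = 0.2007
θ = b + logit/(a) = -0.9 + 0.2007/0.6800 = -0.6049

-0.60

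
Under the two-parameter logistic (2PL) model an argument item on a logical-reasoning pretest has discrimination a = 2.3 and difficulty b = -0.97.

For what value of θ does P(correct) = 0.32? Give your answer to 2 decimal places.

-1.30

P(θ) = 1 / (1 + exp(−a(θ − b)))
logit = ln(0.3200/0.6800) = -0.7538
θ = b + logit/(a) = -0.97 + (-0.7538)/2.3000 = -1.2977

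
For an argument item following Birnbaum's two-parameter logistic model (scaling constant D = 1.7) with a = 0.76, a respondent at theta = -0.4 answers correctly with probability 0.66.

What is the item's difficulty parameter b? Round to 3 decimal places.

P(theta) = 1 / (1 + exp(−D·a(theta − b)))
logit(0.66) = ln(0.66/0.34) = 0.6633
b = theta − logit/(1.7·a) = -0.4 − 0.6633/1.2920 = -0.9134

-0.913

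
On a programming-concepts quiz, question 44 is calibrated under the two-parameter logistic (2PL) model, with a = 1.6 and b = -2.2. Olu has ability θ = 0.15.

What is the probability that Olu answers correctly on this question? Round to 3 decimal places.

0.977

P(θ) = 1 / (1 + exp(−a(θ − b)))
Exponent: 1.6 × (0.15 − (-2.2)) = 3.7600
1/(1 + e^{-3.7600}) = 0.9772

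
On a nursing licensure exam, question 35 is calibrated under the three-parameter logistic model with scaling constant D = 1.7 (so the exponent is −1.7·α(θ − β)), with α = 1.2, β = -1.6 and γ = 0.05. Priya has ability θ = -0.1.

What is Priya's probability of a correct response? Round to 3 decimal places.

P(θ) = γ + (1 − γ) · 1 / (1 + exp(−D·α(θ − β)))
Exponent: 1.7 × 1.2 × (-0.1 − (-1.6)) = 3.0600
1/(1 + e^{-3.0600}) = 0.9552
P = 0.05 + 0.95 × 0.9552 = 0.9575

0.957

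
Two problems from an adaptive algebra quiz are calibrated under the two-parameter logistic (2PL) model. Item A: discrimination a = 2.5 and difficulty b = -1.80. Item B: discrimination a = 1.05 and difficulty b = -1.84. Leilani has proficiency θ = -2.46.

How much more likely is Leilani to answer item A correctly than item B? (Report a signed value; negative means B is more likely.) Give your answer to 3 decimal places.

-0.182

P(θ) = 1 / (1 + exp(−a(θ − b)))
P_A = 0.1611
P_B = 0.3428
P_A − P_B = -0.1817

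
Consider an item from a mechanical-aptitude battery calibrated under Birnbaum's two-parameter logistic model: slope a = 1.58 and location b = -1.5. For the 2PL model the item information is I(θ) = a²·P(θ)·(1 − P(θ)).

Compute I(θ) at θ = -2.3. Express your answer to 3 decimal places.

0.429

P = 1/(1+e^{1.2640}) = 0.2203
P(1−P) = 0.2203 × 0.7797 = 0.1718
I = a² × P(1−P) = 1.58² × 0.1718 = 0.42878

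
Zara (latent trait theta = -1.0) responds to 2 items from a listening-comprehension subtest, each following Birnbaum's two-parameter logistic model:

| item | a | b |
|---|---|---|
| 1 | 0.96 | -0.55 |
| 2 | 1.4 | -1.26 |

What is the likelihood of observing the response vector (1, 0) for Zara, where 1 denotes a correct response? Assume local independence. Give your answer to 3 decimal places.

P(theta) = 1 / (1 + exp(−a(theta − b)))
P_1 = 1/(1+e^{0.4320}) = 0.3936
P_2 = 1/(1+e^{-0.3640}) = 0.5900
L = P_1 × (1−P_2) = 0.3936 × 0.4100 = 0.16139

0.161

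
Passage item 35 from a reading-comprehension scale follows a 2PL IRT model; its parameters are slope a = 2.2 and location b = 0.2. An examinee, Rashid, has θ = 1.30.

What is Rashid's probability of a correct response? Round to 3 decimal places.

0.918

P(θ) = 1 / (1 + exp(−a(θ − b)))
Exponent: 2.2 × (1.30 − 0.2) = 2.4200
1/(1 + e^{-2.4200}) = 0.9183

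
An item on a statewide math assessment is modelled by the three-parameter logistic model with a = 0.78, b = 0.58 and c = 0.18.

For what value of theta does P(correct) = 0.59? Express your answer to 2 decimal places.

0.58

P(theta) = c + (1 − c) · 1 / (1 + exp(−a(theta − b)))
Remove guessing floor: (0.59 − 0.18)/(1 − 0.18) = 0.5000
logit = ln(0.5000/0.5000) = 0.0000
theta = b + logit/(a) = 0.58 + 0.0000/0.7800 = 0.5800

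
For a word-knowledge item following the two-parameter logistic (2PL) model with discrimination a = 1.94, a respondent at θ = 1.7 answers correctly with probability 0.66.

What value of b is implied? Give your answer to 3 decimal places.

P(θ) = 1 / (1 + exp(−a(θ − b)))
logit(0.66) = ln(0.66/0.34) = 0.6633
b = θ − logit/(a) = 1.7 − 0.6633/1.9400 = 1.3581

1.358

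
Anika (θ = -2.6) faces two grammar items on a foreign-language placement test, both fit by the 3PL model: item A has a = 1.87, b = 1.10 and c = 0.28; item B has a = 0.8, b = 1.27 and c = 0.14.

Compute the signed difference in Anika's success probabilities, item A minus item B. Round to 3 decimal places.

P(θ) = c + (1 − c) · 1 / (1 + exp(−a(θ − b)))
P_A = 0.2807
P_B = 0.1772
P_A − P_B = 0.1035

0.103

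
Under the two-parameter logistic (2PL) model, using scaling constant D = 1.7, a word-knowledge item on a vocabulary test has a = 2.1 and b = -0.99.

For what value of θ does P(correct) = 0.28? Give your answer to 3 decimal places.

-1.255

P(θ) = 1 / (1 + exp(−D·a(θ − b)))
logit = ln(0.2800/0.7200) = -0.9445
θ = b + logit/(1.7·a) = -0.99 + (-0.9445)/3.5700 = -1.2546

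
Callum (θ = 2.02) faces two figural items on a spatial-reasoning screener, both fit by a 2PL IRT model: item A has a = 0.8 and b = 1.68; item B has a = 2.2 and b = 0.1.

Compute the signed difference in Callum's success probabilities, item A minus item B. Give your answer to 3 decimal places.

P(θ) = 1 / (1 + exp(−a(θ − b)))
P_A = 0.5676
P_B = 0.9856
P_A − P_B = -0.4180

-0.418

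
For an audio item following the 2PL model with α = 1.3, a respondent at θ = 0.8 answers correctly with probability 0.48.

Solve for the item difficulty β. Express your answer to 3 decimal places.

0.862

P(θ) = 1 / (1 + exp(−α(θ − β)))
logit(0.48) = ln(0.48/0.52) = -0.0800
β = θ − logit/(α) = 0.8 − (-0.0800)/1.3000 = 0.8616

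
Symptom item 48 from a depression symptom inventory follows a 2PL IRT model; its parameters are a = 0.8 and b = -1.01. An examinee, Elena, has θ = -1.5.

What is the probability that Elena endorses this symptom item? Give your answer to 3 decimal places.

P(θ) = 1 / (1 + exp(−a(θ − b)))
Exponent: 0.8 × (-1.5 − (-1.01)) = -0.3920
1/(1 + e^{0.3920}) = 0.4032

0.403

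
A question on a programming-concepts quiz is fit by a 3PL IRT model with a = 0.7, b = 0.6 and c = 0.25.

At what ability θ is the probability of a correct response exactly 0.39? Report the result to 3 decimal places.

P(θ) = c + (1 − c) · 1 / (1 + exp(−a(θ − b)))
Remove guessing floor: (0.39 − 0.25)/(1 − 0.25) = 0.1867
logit = ln(0.1867/0.8133) = -1.4718
θ = b + logit/(a) = 0.6 + (-1.4718)/0.7000 = -1.5026

-1.503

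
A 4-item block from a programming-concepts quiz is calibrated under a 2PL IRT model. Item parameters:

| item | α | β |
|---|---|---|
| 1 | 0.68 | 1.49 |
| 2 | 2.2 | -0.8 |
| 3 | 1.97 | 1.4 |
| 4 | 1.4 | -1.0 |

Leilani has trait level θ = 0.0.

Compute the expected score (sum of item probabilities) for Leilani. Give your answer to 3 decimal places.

P(θ) = 1 / (1 + exp(−α(θ − β)))
P_1 = 1/(1+e^{1.0132}) = 0.2664
P_2 = 1/(1+e^{-1.7600}) = 0.8532
P_3 = 1/(1+e^{2.7580}) = 0.0596
P_4 = 1/(1+e^{-1.4000}) = 0.8022
E[score] = 0.2664 + 0.8532 + 0.0596 + 0.8022 = 1.9814

1.981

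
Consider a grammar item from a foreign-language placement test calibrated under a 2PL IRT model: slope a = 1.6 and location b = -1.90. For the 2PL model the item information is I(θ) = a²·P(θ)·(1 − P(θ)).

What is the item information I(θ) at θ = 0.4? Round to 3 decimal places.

0.061

P = 1/(1+e^{-3.6800}) = 0.9754
P(1−P) = 0.9754 × 0.0246 = 0.0240
I = a² × P(1−P) = 1.6² × 0.0240 = 0.06143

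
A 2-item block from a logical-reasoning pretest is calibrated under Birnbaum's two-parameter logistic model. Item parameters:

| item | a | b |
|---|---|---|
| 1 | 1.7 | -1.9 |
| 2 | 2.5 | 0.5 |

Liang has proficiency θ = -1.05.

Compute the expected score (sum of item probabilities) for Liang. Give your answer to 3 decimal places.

P(θ) = 1 / (1 + exp(−a(θ − b)))
P_1 = 1/(1+e^{-1.4450}) = 0.8092
P_2 = 1/(1+e^{3.8750}) = 0.0203
E[score] = 0.8092 + 0.0203 = 0.8296

0.830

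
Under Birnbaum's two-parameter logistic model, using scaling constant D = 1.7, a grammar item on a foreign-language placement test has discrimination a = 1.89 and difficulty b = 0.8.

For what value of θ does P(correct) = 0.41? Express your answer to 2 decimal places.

0.69

P(θ) = 1 / (1 + exp(−D·a(θ − b)))
logit = ln(0.4100/0.5900) = -0.3640
θ = b + logit/(1.7·a) = 0.8 + (-0.3640)/3.2130 = 0.6867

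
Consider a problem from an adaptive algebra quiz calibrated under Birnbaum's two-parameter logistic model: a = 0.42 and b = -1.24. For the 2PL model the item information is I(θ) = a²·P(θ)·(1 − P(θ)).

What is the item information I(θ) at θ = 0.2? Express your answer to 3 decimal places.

0.040

P = 1/(1+e^{-0.6048}) = 0.6468
P(1−P) = 0.6468 × 0.3532 = 0.2285
I = a² × P(1−P) = 0.42² × 0.2285 = 0.04030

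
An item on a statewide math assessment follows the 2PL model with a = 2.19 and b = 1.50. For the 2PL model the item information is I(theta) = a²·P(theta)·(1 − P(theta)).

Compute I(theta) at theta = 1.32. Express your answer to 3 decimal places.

P = 1/(1+e^{0.3942}) = 0.4027
P(1−P) = 0.4027 × 0.5973 = 0.2405
I = a² × P(1−P) = 2.19² × 0.2405 = 1.15363

1.154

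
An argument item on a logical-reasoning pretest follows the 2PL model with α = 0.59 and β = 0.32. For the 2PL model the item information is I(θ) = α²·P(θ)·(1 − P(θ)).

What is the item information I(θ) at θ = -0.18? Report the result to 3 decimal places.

0.085

P = 1/(1+e^{0.2950}) = 0.4268
P(1−P) = 0.4268 × 0.5732 = 0.2446
I = α² × P(1−P) = 0.59² × 0.2446 = 0.08516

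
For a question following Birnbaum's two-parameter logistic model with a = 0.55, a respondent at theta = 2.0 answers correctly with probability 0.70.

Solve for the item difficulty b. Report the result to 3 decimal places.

P(theta) = 1 / (1 + exp(−a(theta − b)))
logit(0.70) = ln(0.70/0.30) = 0.8473
b = theta − logit/(a) = 2.0 − 0.8473/0.5500 = 0.4595

0.459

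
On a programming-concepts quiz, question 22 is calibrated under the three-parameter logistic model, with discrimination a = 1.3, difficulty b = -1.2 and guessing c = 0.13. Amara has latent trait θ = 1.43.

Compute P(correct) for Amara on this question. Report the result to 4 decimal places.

P(θ) = c + (1 − c) · 1 / (1 + exp(−a(θ − b)))
Exponent: 1.3 × (1.43 − (-1.2)) = 3.4190
1/(1 + e^{-3.4190}) = 0.9683
P = 0.13 + 0.87 × 0.9683 = 0.9724

0.9724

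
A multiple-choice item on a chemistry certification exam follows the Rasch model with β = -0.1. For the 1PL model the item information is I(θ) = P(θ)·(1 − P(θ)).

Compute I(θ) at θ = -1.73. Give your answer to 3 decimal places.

P = 1/(1+e^{1.6300}) = 0.1638
P(1−P) = 0.1638 × 0.8362 = 0.1370
I = P(1−P) = 0.13699

0.137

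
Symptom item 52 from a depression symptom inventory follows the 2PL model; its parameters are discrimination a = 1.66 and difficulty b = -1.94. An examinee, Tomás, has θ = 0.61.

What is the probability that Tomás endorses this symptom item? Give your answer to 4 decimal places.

P(θ) = 1 / (1 + exp(−a(θ − b)))
Exponent: 1.66 × (0.61 − (-1.94)) = 4.2330
1/(1 + e^{-4.2330}) = 0.9857

0.9857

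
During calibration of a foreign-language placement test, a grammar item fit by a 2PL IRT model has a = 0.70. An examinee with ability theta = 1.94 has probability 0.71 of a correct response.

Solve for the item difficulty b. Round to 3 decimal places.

P(theta) = 1 / (1 + exp(−a(theta − b)))
logit(0.71) = ln(0.71/0.29) = 0.8954
b = theta − logit/(a) = 1.94 − 0.8954/0.7000 = 0.6609

0.661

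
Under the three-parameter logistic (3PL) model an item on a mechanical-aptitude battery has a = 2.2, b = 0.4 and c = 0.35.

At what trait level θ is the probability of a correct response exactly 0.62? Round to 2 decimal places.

P(θ) = c + (1 − c) · 1 / (1 + exp(−a(θ − b)))
Remove guessing floor: (0.62 − 0.35)/(1 − 0.35) = 0.4154
logit = ln(0.4154/0.5846) = -0.3417
θ = b + logit/(a) = 0.4 + (-0.3417)/2.2000 = 0.2447

0.24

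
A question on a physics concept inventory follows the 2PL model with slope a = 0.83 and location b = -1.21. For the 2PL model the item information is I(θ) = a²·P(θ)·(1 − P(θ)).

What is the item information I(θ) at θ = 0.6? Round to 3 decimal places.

P = 1/(1+e^{-1.5023}) = 0.8179
P(1−P) = 0.8179 × 0.1821 = 0.1489
I = a² × P(1−P) = 0.83² × 0.1489 = 0.10260

0.103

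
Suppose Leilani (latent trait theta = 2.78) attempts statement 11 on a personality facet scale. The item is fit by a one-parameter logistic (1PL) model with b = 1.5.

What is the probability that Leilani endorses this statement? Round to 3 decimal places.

0.782

P(theta) = 1 / (1 + exp(−(theta − b)))
Exponent: (2.78 − 1.5) = 1.2800
1/(1 + e^{-1.2800}) = 0.7824
P = 0.7824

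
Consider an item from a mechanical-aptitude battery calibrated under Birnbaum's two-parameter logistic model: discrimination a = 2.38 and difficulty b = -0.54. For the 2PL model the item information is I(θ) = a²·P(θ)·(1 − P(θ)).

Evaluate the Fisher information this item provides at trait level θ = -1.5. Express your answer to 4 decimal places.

0.4750

P = 1/(1+e^{2.2848}) = 0.0924
P(1−P) = 0.0924 × 0.9076 = 0.0839
I = a² × P(1−P) = 2.38² × 0.0839 = 0.47498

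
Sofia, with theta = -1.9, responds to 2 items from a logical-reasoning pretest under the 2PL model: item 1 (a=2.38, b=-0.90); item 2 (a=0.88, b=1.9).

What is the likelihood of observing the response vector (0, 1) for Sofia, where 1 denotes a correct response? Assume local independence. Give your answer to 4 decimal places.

0.0312

P(theta) = 1 / (1 + exp(−a(theta − b)))
P_1 = 1/(1+e^{2.3800}) = 0.0847
P_2 = 1/(1+e^{3.3440}) = 0.0341
L = (1−P_1) × P_2 = 0.9153 × 0.0341 = 0.03120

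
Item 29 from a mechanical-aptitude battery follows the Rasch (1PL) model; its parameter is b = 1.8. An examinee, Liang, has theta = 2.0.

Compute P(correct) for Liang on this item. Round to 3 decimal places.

P(theta) = 1 / (1 + exp(−(theta − b)))
Exponent: (2.0 − 1.8) = 0.2000
1/(1 + e^{-0.2000}) = 0.5498
P = 0.5498

0.550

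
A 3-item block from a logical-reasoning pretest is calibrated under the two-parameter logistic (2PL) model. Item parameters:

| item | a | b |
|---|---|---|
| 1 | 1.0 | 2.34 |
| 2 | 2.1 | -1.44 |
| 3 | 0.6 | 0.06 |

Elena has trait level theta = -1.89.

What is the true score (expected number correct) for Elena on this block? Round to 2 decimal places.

P(theta) = 1 / (1 + exp(−a(theta − b)))
P_1 = 1/(1+e^{4.2300}) = 0.0143
P_2 = 1/(1+e^{0.9450}) = 0.2799
P_3 = 1/(1+e^{1.1700}) = 0.2369
E[score] = 0.0143 + 0.2799 + 0.2369 = 0.5311

0.53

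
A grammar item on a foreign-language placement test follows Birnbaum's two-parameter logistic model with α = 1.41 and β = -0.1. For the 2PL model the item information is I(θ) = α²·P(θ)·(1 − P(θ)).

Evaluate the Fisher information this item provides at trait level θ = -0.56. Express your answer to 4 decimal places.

0.4482

P = 1/(1+e^{0.6486}) = 0.3433
P(1−P) = 0.3433 × 0.6567 = 0.2254
I = α² × P(1−P) = 1.41² × 0.2254 = 0.44821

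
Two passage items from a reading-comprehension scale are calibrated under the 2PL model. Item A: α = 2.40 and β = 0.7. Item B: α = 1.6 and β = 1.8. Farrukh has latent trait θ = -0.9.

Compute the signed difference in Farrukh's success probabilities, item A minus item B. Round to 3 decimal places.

P(θ) = 1 / (1 + exp(−α(θ − β)))
P_A = 0.0210
P_B = 0.0131
P_A − P_B = 0.0079

0.008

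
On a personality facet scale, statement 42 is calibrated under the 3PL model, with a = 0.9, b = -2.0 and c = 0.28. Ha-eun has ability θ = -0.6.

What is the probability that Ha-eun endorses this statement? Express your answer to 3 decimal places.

P(θ) = c + (1 − c) · 1 / (1 + exp(−a(θ − b)))
Exponent: 0.9 × (-0.6 − (-2.0)) = 1.2600
1/(1 + e^{-1.2600}) = 0.7790
P = 0.28 + 0.72 × 0.7790 = 0.8409

0.841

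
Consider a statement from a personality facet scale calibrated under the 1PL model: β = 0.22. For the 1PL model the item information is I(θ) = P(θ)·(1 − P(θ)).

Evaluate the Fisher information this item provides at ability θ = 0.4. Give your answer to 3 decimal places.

0.248

P = 1/(1+e^{-0.1800}) = 0.5449
P(1−P) = 0.5449 × 0.4551 = 0.2480
I = P(1−P) = 0.24799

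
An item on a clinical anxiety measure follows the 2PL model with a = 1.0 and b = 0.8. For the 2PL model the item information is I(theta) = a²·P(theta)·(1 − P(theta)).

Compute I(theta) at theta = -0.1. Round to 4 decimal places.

P = 1/(1+e^{0.9000}) = 0.2891
P(1−P) = 0.2891 × 0.7109 = 0.2055
I = a² × P(1−P) = 1.0² × 0.2055 = 0.20550

0.2055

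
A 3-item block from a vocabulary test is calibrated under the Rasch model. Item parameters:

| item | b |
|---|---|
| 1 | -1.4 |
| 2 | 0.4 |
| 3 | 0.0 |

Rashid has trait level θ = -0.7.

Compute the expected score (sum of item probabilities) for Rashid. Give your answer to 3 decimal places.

1.250

P(θ) = 1 / (1 + exp(−(θ − b)))
P_1 = 1/(1+e^{-0.7000}) = 0.6682
P_2 = 1/(1+e^{1.1000}) = 0.2497
P_3 = 1/(1+e^{0.7000}) = 0.3318
E[score] = 0.6682 + 0.2497 + 0.3318 = 1.2497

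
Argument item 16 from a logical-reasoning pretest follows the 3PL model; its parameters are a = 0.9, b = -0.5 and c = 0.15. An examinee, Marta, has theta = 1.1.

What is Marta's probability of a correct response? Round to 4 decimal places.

P(theta) = c + (1 − c) · 1 / (1 + exp(−a(theta − b)))
Exponent: 0.9 × (1.1 − (-0.5)) = 1.4400
1/(1 + e^{-1.4400}) = 0.8085
P = 0.15 + 0.85 × 0.8085 = 0.8372

0.8372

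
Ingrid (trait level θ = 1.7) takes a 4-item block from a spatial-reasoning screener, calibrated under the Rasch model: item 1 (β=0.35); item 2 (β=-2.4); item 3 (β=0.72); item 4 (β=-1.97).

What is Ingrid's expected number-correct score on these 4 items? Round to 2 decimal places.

P(θ) = 1 / (1 + exp(−(θ − β)))
P_1 = 1/(1+e^{-1.3500}) = 0.7941
P_2 = 1/(1+e^{-4.1000}) = 0.9837
P_3 = 1/(1+e^{-0.9800}) = 0.7271
P_4 = 1/(1+e^{-3.6700}) = 0.9752
E[score] = 0.7941 + 0.9837 + 0.7271 + 0.9752 = 3.4801

3.48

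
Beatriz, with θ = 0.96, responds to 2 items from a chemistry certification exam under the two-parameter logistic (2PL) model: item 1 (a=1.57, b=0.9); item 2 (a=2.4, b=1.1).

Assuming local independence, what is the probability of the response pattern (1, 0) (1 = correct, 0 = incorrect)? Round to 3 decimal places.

P(θ) = 1 / (1 + exp(−a(θ − b)))
P_1 = 1/(1+e^{-0.0942}) = 0.5235
P_2 = 1/(1+e^{0.3360}) = 0.4168
L = P_1 × (1−P_2) = 0.5235 × 0.5832 = 0.30533

0.305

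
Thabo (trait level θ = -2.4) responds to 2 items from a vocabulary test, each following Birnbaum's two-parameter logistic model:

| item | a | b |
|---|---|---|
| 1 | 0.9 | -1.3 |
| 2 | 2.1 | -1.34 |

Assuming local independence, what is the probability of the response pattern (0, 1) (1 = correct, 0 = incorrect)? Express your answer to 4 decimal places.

0.0710

P(θ) = 1 / (1 + exp(−a(θ − b)))
P_1 = 1/(1+e^{0.9900}) = 0.2709
P_2 = 1/(1+e^{2.2260}) = 0.0974
L = (1−P_1) × P_2 = 0.7291 × 0.0974 = 0.07104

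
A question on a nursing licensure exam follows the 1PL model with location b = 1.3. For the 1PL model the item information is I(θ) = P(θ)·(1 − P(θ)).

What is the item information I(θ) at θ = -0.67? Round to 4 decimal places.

P = 1/(1+e^{1.9700}) = 0.1224
P(1−P) = 0.1224 × 0.8776 = 0.1074
I = P(1−P) = 0.10741

0.1074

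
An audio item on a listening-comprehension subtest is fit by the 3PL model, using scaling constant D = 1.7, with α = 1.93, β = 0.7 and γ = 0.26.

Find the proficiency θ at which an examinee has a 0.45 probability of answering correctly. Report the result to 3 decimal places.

P(θ) = γ + (1 − γ) · 1 / (1 + exp(−D·α(θ − β)))
Remove guessing floor: (0.45 − 0.26)/(1 − 0.26) = 0.2568
logit = ln(0.2568/0.7432) = -1.0629
θ = β + logit/(1.7·α) = 0.7 + (-1.0629)/3.2810 = 0.3760

0.376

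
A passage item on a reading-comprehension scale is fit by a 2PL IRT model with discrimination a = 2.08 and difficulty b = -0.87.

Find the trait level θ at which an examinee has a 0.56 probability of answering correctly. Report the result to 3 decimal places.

-0.754

P(θ) = 1 / (1 + exp(−a(θ − b)))
logit = ln(0.5600/0.4400) = 0.2412
θ = b + logit/(a) = -0.87 + 0.2412/2.0800 = -0.7541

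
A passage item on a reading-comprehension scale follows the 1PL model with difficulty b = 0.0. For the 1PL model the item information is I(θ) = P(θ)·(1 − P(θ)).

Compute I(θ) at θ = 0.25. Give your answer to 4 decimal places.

0.2461

P = 1/(1+e^{-0.2500}) = 0.5622
P(1−P) = 0.5622 × 0.4378 = 0.2461
I = P(1−P) = 0.24613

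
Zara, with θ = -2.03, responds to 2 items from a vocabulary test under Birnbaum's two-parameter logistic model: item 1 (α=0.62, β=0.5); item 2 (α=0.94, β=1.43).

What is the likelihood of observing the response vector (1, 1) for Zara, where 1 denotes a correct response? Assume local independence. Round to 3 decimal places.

0.006

P(θ) = 1 / (1 + exp(−α(θ − β)))
P_1 = 1/(1+e^{1.5686}) = 0.1724
P_2 = 1/(1+e^{3.2524}) = 0.0372
L = P_1 × P_2 = 0.1724 × 0.0372 = 0.00642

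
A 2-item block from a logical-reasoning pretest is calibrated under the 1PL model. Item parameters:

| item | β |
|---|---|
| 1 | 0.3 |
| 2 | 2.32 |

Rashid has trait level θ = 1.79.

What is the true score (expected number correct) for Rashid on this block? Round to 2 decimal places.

1.19

P(θ) = 1 / (1 + exp(−(θ − β)))
P_1 = 1/(1+e^{-1.4900}) = 0.8161
P_2 = 1/(1+e^{0.5300}) = 0.3705
E[score] = 0.8161 + 0.3705 = 1.1866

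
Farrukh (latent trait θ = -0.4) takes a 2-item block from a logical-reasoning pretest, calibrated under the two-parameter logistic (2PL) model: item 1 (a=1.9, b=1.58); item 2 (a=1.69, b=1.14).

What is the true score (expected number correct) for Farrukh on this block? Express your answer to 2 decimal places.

0.09

P(θ) = 1 / (1 + exp(−a(θ − b)))
P_1 = 1/(1+e^{3.7620}) = 0.0227
P_2 = 1/(1+e^{2.6026}) = 0.0690
E[score] = 0.0227 + 0.0690 = 0.0917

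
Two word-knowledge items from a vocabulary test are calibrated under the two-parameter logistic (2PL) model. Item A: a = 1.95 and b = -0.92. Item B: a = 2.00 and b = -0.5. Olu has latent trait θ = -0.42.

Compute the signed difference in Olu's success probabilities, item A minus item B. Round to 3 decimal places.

0.186

P(θ) = 1 / (1 + exp(−a(θ − b)))
P_A = 0.7261
P_B = 0.5399
P_A − P_B = 0.1862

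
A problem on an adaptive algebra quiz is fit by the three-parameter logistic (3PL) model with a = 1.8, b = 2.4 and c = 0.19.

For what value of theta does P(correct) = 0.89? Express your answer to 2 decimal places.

3.43

P(theta) = c + (1 − c) · 1 / (1 + exp(−a(theta − b)))
Remove guessing floor: (0.89 − 0.19)/(1 − 0.19) = 0.8642
logit = ln(0.8642/0.1358) = 1.8506
theta = b + logit/(a) = 2.4 + 1.8506/1.8000 = 3.4281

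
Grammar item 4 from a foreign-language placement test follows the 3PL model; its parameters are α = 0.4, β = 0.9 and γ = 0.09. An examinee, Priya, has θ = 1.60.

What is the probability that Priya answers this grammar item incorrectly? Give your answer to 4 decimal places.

P(θ) = γ + (1 − γ) · 1 / (1 + exp(−α(θ − β)))
Exponent: 0.4 × (1.60 − 0.9) = 0.2800
1/(1 + e^{-0.2800}) = 0.5695
P = 0.09 + 0.91 × 0.5695 = 0.6083
P(incorrect) = 1 − 0.6083 = 0.3917

0.3917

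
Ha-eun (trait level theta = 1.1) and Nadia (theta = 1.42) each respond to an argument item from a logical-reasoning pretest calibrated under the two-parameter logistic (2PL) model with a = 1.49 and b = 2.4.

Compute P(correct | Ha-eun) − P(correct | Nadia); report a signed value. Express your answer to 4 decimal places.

-0.0625

P(theta) = 1 / (1 + exp(−a(theta − b)))
P(Ha-eun) = 0.1260  [exponent -1.9370]
P(Nadia) = 0.1884  [exponent -1.4602]
Difference = 0.1260 − 0.1884 = -0.0625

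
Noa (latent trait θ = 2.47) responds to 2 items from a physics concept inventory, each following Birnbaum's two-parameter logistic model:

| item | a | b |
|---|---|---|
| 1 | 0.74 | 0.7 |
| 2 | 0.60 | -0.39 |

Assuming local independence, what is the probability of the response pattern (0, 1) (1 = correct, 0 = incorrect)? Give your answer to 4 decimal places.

P(θ) = 1 / (1 + exp(−a(θ − b)))
P_1 = 1/(1+e^{-1.3098}) = 0.7875
P_2 = 1/(1+e^{-1.7160}) = 0.8476
L = (1−P_1) × P_2 = 0.2125 × 0.8476 = 0.18013

0.1801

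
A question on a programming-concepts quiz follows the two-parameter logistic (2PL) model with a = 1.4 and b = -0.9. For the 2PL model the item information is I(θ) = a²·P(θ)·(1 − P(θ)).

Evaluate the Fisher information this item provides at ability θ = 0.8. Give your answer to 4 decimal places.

0.1520

P = 1/(1+e^{-2.3800}) = 0.9153
P(1−P) = 0.9153 × 0.0847 = 0.0775
I = a² × P(1−P) = 1.4² × 0.0775 = 0.15197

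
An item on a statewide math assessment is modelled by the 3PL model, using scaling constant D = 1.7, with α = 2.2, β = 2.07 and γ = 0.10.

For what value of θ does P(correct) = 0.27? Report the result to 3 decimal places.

P(θ) = γ + (1 − γ) · 1 / (1 + exp(−D·α(θ − β)))
Remove guessing floor: (0.27 − 0.10)/(1 − 0.10) = 0.1889
logit = ln(0.1889/0.8111) = -1.4572
θ = β + logit/(1.7·α) = 2.07 + (-1.4572)/3.7400 = 1.6804

1.680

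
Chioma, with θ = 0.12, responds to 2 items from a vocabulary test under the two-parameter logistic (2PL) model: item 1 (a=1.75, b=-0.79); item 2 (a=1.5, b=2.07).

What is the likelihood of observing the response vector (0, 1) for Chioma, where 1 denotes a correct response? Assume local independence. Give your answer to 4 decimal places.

P(θ) = 1 / (1 + exp(−a(θ − b)))
P_1 = 1/(1+e^{-1.5925}) = 0.8310
P_2 = 1/(1+e^{2.9250}) = 0.0509
L = (1−P_1) × P_2 = 0.1690 × 0.0509 = 0.00861

0.0086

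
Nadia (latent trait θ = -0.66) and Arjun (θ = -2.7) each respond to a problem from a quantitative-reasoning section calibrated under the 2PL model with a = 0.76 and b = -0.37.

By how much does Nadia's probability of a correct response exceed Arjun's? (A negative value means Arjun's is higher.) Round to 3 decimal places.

P(θ) = 1 / (1 + exp(−a(θ − b)))
P(Nadia) = 0.4451  [exponent -0.2204]
P(Arjun) = 0.1454  [exponent -1.7708]
Difference = 0.4451 − 0.1454 = 0.2997

0.300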